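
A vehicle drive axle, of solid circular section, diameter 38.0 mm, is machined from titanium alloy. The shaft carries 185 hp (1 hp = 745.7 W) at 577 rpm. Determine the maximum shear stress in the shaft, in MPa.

ω = 2π·577/60 = 60.42 rad/s, so T = P/ω = 185×745.7 / 60.42 = 2283 N·m.
J = πd⁴/32 = π(0.0380)⁴/32 = 2.047×10^-7 m⁴.
τ_max = T·r/J = 2283 × 0.0190 / 2.047×10^-7 = 2.119×10^8 Pa.

212 MPa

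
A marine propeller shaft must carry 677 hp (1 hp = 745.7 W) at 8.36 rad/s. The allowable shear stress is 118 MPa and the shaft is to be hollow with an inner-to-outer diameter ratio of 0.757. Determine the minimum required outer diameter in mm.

157 mm

ω = 8.36 rad/s, so T = P/ω = 677×745.7 / 8.360 = 60390 N·m.
For a hollow shaft with d_i/d_o = 0.757: τ_max = 16T/(π d_o³ (1−k⁴)), so d_o = [16T/(π τ_allow (1−k⁴))]^(1/3) = [16·60390/(π·1.18×10^8·0.6716)]^(1/3) = 0.1571 m.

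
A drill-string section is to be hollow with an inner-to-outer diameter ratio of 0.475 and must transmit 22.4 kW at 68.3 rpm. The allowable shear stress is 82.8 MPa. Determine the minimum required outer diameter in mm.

58.8 mm

ω = 2π·68.3/60 = 7.152 rad/s, so T = P/ω = 22.4×10³ / 7.152 = 3132 N·m.
For a hollow shaft with d_i/d_o = 0.475: τ_max = 16T/(π d_o³ (1−k⁴)), so d_o = [16T/(π τ_allow (1−k⁴))]^(1/3) = [16·3132/(π·8.28×10^7·0.9491)]^(1/3) = 0.05877 m.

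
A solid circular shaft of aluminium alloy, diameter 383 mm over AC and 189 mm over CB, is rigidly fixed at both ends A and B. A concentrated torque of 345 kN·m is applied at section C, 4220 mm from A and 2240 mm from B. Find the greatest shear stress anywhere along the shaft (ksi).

4.08 ksi

Compatibility: T_A·a/J_AC = T_B·b/J_CB with T_A + T_B = T₀.
J_AC = 2.11×10^-3 m⁴, J_CB = 1.25×10^-4 m⁴, so T_A = T₀·(J_AC/a)/((J_AC/a)+(J_CB/b)) = 310300 N·m, T_B = 34670 N·m.
τ in each portion: τ_AC = 2.81×10^7 Pa, τ_CB = 2.62×10^7 Pa; maximum is in AC.
τ_max = T_AC·r/J = 310300·0.192/2.11×10^-3 = 2.813×10^7 Pa.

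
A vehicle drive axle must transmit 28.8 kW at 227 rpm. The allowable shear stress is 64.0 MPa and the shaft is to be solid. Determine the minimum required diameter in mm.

ω = 2π·227/60 = 23.77 rad/s, so T = P/ω = 28.8×10³ / 23.77 = 1212 N·m.
For a solid shaft τ_max = 16T/(πd³), so d = (16T/(π τ_allow))^(1/3) = (16·1212/(π·6.40×10^7))^(1/3) = 0.04585 m.

45.9 mm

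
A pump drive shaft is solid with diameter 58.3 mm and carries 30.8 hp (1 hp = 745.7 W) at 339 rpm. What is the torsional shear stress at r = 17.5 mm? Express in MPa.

9.98 MPa

ω = 2π·339/60 = 35.50 rad/s, so T = P/ω = 30.8×745.7 / 35.50 = 647.0 N·m.
J = πd⁴/32 = π(0.0583)⁴/32 = 1.134×10^-6 m⁴.
Shear stress varies linearly with radius: τ = T·r/J = 647.0 × 0.0175 / 1.134×10^-6 = 9.983×10^6 Pa.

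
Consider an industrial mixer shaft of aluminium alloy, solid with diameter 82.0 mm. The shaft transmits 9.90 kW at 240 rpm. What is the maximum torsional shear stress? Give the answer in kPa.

ω = 2π·240/60 = 25.13 rad/s, so T = P/ω = 9.90×10³ / 25.13 = 393.9 N·m.
J = πd⁴/32 = π(0.0820)⁴/32 = 4.439×10^-6 m⁴.
τ_max = T·r/J = 393.9 × 0.0410 / 4.439×10^-6 = 3.639×10^6 Pa.

3640 kPa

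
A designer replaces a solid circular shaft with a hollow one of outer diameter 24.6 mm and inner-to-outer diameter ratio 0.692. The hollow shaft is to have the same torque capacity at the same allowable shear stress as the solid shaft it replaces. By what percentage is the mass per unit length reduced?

38.0 %

Equal τ_max and T ⇒ the solid shaft needs d_s³ = d_o³(1−k⁴), so d_s = 24.6·(1−0.692⁴)^(1/3) = 22.55 mm.
Area ratio A_h/A_s = d_o²(1−k²)/d_s² = (1−k²)/(1−k⁴)^(2/3) = 0.6200.
Mass saving = 1 − 0.6200 = 38.0 %.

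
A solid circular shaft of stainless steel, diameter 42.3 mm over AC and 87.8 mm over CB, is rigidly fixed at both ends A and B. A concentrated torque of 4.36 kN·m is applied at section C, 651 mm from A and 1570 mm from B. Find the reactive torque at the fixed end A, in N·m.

501 N·m

Compatibility: T_A·a/J_AC = T_B·b/J_CB with T_A + T_B = T₀.
J_AC = 3.14×10^-7 m⁴, J_CB = 5.83×10^-6 m⁴, so T_A = T₀·(J_AC/a)/((J_AC/a)+(J_CB/b)) = 501.3 N·m, T_B = 3859 N·m.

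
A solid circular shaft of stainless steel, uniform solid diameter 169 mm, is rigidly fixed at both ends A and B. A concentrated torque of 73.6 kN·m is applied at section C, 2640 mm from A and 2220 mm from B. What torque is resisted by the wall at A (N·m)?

With uniform GJ and both ends fixed, compatibility θ_AC = θ_CB gives T_A·a = T_B·b, together with T_A + T_B = T₀.
T_A = T₀·b/(a+b) = 73600·2220/4860 = 33620 N·m; T_B = 39980 N·m.

33600 N·m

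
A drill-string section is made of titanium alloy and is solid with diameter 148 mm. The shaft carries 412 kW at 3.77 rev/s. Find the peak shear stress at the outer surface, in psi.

3960 psi

ω = 2π·3.77 = 23.69 rad/s, so T = P/ω = 412×10³ / 23.69 = 17390 N·m.
J = πd⁴/32 = π(0.148)⁴/32 = 4.710×10^-5 m⁴.
τ_max = T·r/J = 17390 × 0.0740 / 4.710×10^-5 = 2.733×10^7 Pa.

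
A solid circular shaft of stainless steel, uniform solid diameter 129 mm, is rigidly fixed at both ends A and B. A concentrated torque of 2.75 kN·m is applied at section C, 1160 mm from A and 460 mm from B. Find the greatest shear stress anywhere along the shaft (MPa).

4.67 MPa

With uniform GJ and both ends fixed, compatibility θ_AC = θ_CB gives T_A·a = T_B·b, together with T_A + T_B = T₀.
T_A = T₀·b/(a+b) = 2750·460/1620 = 780.9 N·m; T_B = 1969 N·m.
τ in each portion: τ_AC = 1.85×10^6 Pa, τ_CB = 4.67×10^6 Pa; maximum is in CB.
τ_max = T_CB·r/J = 1969·0.0645/2.72×10^-5 = 4.672×10^6 Pa.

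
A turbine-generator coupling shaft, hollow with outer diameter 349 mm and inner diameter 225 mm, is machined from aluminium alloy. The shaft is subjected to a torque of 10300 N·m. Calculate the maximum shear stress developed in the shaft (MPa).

J = π(d_o⁴ − d_i⁴)/32 = π(0.349⁴ − 0.225⁴)/32 = 1.205×10^-3 m⁴.
τ_max = T·r/J = 10300 × 0.174 / 1.205×10^-3 = 1.492×10^6 Pa.

1.49 MPa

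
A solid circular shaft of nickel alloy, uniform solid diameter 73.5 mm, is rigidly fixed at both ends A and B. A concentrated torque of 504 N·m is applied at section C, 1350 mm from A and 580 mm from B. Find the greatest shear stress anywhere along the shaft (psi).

656 psi

With uniform GJ and both ends fixed, compatibility θ_AC = θ_CB gives T_A·a = T_B·b, together with T_A + T_B = T₀.
T_A = T₀·b/(a+b) = 504.0·580/1930 = 151.5 N·m; T_B = 352.5 N·m.
τ in each portion: τ_AC = 1.94×10^6 Pa, τ_CB = 4.52×10^6 Pa; maximum is in CB.
τ_max = T_CB·r/J = 352.5·0.0367/2.87×10^-6 = 4.522×10^6 Pa.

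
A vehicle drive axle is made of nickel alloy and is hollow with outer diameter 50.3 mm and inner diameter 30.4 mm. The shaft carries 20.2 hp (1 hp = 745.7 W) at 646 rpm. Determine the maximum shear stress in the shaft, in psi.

1490 psi

ω = 2π·646/60 = 67.65 rad/s, so T = P/ω = 20.2×745.7 / 67.65 = 222.7 N·m.
J = π(d_o⁴ − d_i⁴)/32 = π(0.0503⁴ − 0.0304⁴)/32 = 5.446×10^-7 m⁴.
τ_max = T·r/J = 222.7 × 0.0251 / 5.446×10^-7 = 1.028×10^7 Pa.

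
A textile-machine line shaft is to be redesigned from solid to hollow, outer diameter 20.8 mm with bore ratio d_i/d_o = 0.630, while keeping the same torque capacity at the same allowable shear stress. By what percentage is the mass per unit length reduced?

32.4 %

Equal τ_max and T ⇒ the solid shaft needs d_s³ = d_o³(1−k⁴), so d_s = 20.8·(1−0.630⁴)^(1/3) = 19.64 mm.
Area ratio A_h/A_s = d_o²(1−k²)/d_s² = (1−k²)/(1−k⁴)^(2/3) = 0.6761.
Mass saving = 1 − 0.6761 = 32.4 %.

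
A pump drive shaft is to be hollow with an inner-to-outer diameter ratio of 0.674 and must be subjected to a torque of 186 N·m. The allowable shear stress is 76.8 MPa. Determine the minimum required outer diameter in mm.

25.0 mm

For a hollow shaft with d_i/d_o = 0.674: τ_max = 16T/(π d_o³ (1−k⁴)), so d_o = [16T/(π τ_allow (1−k⁴))]^(1/3) = [16·186.0/(π·7.68×10^7·0.7936)]^(1/3) = 0.02496 m.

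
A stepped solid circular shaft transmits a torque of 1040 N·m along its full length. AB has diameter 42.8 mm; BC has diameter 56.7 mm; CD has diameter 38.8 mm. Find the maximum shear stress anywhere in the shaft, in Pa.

Under the same torque, τ_max = 16T/(πd³) is largest where d is smallest — segment CD (d = 38.8 mm).
τ_max = 16·1040/(π·(0.0388)³) = 9.068×10^7 Pa.

9.07e7 Pa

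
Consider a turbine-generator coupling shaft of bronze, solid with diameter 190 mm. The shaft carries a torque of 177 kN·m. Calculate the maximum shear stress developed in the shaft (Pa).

J = πd⁴/32 = π(0.190)⁴/32 = 1.279×10^-4 m⁴.
τ_max = T·r/J = 177000 × 0.0950 / 1.279×10^-4 = 1.314×10^8 Pa.

1.31e8 Pa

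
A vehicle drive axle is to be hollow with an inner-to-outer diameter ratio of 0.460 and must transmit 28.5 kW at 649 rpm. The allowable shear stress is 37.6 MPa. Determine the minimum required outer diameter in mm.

ω = 2π·649/60 = 67.96 rad/s, so T = P/ω = 28.5×10³ / 67.96 = 419.3 N·m.
For a hollow shaft with d_i/d_o = 0.460: τ_max = 16T/(π d_o³ (1−k⁴)), so d_o = [16T/(π τ_allow (1−k⁴))]^(1/3) = [16·419.3/(π·3.76×10^7·0.9552)]^(1/3) = 0.03903 m.

39.0 mm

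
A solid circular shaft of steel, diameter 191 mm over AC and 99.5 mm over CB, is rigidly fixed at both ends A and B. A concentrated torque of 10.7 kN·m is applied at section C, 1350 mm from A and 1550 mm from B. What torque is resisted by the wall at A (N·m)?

Compatibility: T_A·a/J_AC = T_B·b/J_CB with T_A + T_B = T₀.
J_AC = 1.31×10^-4 m⁴, J_CB = 9.62×10^-6 m⁴, so T_A = T₀·(J_AC/a)/((J_AC/a)+(J_CB/b)) = 10060 N·m, T_B = 645.0 N·m.

10100 N·m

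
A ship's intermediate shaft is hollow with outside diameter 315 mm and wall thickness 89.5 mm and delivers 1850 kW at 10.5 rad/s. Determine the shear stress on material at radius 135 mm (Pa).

ω = 10.5 rad/s, so T = P/ω = 1850×10³ / 10.50 = 176200 N·m.
J = π(d_o⁴ − d_i⁴)/32 = π(0.315⁴ − 0.136⁴)/32 = 9.330×10^-4 m⁴.
Shear stress varies linearly with radius: τ = T·r/J = 176200 × 0.135 / 9.330×10^-4 = 2.549×10^7 Pa.

2.55e7 Pa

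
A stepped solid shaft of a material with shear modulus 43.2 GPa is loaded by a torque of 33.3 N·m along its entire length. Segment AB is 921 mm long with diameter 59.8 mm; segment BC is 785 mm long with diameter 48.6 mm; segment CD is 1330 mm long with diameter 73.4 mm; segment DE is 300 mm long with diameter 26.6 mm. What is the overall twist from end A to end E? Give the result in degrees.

J_AB = π(0.0598)⁴/32 = 1.26×10^-6 m⁴; J_BC = π(0.0486)⁴/32 = 5.48×10^-7 m⁴; J_CD = π(0.0734)⁴/32 = 2.85×10^-6 m⁴; J_DE = π(0.0266)⁴/32 = 4.92×10^-8 m⁴.
θ = (T/G)·Σ L_i/J_i = (33.30/43.2×10⁹)·(0.921/1.26×10^-6 + 0.785/5.48×10^-7 + 1.33/2.85×10^-6 + 0.300/4.92×10^-8) = 6.735×10^-3 rad.

0.386°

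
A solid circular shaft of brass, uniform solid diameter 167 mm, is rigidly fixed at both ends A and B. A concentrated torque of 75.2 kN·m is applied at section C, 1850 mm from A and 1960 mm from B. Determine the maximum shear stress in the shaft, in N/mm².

With uniform GJ and both ends fixed, compatibility θ_AC = θ_CB gives T_A·a = T_B·b, together with T_A + T_B = T₀.
T_A = T₀·b/(a+b) = 75200·1960/3810 = 38690 N·m; T_B = 36510 N·m.
τ in each portion: τ_AC = 4.23×10^7 Pa, τ_CB = 3.99×10^7 Pa; maximum is in AC.
τ_max = T_AC·r/J = 38690·0.0835/7.64×10^-5 = 4.230×10^7 Pa.

42.3 N/mm²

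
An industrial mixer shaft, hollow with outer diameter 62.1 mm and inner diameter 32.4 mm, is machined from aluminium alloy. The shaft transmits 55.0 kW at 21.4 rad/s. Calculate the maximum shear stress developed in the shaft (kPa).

59000 kPa

ω = 21.4 rad/s, so T = P/ω = 55.0×10³ / 21.40 = 2570 N·m.
J = π(d_o⁴ − d_i⁴)/32 = π(0.0621⁴ − 0.0324⁴)/32 = 1.352×10^-6 m⁴.
τ_max = T·r/J = 2570 × 0.0311 / 1.352×10^-6 = 5.903×10^7 Pa.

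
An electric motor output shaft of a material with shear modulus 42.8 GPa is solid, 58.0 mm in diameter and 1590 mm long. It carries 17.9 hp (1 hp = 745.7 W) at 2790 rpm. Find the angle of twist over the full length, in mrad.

ω = 2π·2790/60 = 292.2 rad/s, so T = P/ω = 17.9×745.7 / 292.2 = 45.69 N·m.
J = πd⁴/32 = π(0.0580)⁴/32 = 1.111×10^-6 m⁴.
θ = T·L/(G·J) = 45.69 × 1.59 / (42.8×10⁹ × 1.111×10^-6) = 1.528×10^-3 rad.

1.53 mrad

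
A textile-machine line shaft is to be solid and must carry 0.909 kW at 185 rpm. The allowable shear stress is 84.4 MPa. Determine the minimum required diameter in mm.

14.1 mm

ω = 2π·185/60 = 19.37 rad/s, so T = P/ω = 0.909×10³ / 19.37 = 46.92 N·m.
For a solid shaft τ_max = 16T/(πd³), so d = (16T/(π τ_allow))^(1/3) = (16·46.92/(π·8.44×10^7))^(1/3) = 0.01415 m.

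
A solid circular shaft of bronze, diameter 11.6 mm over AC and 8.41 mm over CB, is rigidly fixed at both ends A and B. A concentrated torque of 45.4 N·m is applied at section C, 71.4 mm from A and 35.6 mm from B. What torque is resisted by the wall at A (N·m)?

Compatibility: T_A·a/J_AC = T_B·b/J_CB with T_A + T_B = T₀.
J_AC = 1.78×10^-9 m⁴, J_CB = 4.91×10^-10 m⁴, so T_A = T₀·(J_AC/a)/((J_AC/a)+(J_CB/b)) = 29.21 N·m, T_B = 16.19 N·m.

29.2 N·m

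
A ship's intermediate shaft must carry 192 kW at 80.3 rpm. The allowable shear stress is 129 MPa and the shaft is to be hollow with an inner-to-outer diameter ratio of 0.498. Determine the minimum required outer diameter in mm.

ω = 2π·80.3/60 = 8.409 rad/s, so T = P/ω = 192×10³ / 8.409 = 22830 N·m.
For a hollow shaft with d_i/d_o = 0.498: τ_max = 16T/(π d_o³ (1−k⁴)), so d_o = [16T/(π τ_allow (1−k⁴))]^(1/3) = [16·22830/(π·1.29×10^8·0.9385)]^(1/3) = 0.09867 m.

98.7 mm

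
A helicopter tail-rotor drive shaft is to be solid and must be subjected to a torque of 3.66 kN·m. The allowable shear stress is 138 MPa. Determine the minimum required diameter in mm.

51.3 mm

For a solid shaft τ_max = 16T/(πd³), so d = (16T/(π τ_allow))^(1/3) = (16·3660/(π·1.38×10^8))^(1/3) = 0.05131 m.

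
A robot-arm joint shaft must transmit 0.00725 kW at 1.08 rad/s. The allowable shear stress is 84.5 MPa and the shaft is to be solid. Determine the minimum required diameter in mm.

7.40 mm

ω = 1.08 rad/s, so T = P/ω = 0.00725×10³ / 1.080 = 6.713 N·m.
For a solid shaft τ_max = 16T/(πd³), so d = (16T/(π τ_allow))^(1/3) = (16·6.713/(π·8.45×10^7))^(1/3) = 0.007396 m.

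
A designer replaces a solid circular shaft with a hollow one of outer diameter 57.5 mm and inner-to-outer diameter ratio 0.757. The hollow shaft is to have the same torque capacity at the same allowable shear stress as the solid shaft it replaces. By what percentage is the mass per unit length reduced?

44.3 %

Equal τ_max and T ⇒ the solid shaft needs d_s³ = d_o³(1−k⁴), so d_s = 57.5·(1−0.757⁴)^(1/3) = 50.35 mm.
Area ratio A_h/A_s = d_o²(1−k²)/d_s² = (1−k²)/(1−k⁴)^(2/3) = 0.5567.
Mass saving = 1 − 0.5567 = 44.3 %.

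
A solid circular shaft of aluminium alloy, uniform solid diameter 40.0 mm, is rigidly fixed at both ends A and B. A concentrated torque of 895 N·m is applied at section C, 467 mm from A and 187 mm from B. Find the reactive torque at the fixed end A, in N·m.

With uniform GJ and both ends fixed, compatibility θ_AC = θ_CB gives T_A·a = T_B·b, together with T_A + T_B = T₀.
T_A = T₀·b/(a+b) = 895.0·187/654.0 = 255.9 N·m; T_B = 639.1 N·m.

256 N·m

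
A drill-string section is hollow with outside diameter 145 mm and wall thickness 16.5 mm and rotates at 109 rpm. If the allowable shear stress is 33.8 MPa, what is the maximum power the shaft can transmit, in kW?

149 kW

J = π(d_o⁴ − d_i⁴)/32 = π(0.145⁴ − 0.112⁴)/32 = 2.795×10^-5 m⁴.
T_max = τ_allow·J/r = 3.38×10^7 × 2.795×10^-5 / 0.0725 = 13030 N·m.
ω = 2π·109/60 = 11.41 rad/s, so P_max = T_max·ω = 1.487×10^5 W.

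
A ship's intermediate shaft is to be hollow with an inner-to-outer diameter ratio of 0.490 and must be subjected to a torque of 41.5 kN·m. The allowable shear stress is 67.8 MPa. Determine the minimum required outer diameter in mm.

For a hollow shaft with d_i/d_o = 0.490: τ_max = 16T/(π d_o³ (1−k⁴)), so d_o = [16T/(π τ_allow (1−k⁴))]^(1/3) = [16·41500/(π·6.78×10^7·0.9424)]^(1/3) = 0.1490 m.

149 mm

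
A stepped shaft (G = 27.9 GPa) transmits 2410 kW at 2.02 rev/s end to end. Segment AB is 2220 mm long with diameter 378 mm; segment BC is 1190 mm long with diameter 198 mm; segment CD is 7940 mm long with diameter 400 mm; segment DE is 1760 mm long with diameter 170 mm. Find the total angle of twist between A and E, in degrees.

ω = 2π·2.02 = 12.69 rad/s, so T = P/ω = 2410×10³ / 12.69 = 189900 N·m.
J_AB = π(0.378)⁴/32 = 2.00×10^-3 m⁴; J_BC = π(0.198)⁴/32 = 1.51×10^-4 m⁴; J_CD = π(0.400)⁴/32 = 2.51×10^-3 m⁴; J_DE = π(0.170)⁴/32 = 8.20×10^-5 m⁴.
θ = (T/G)·Σ L_i/J_i = (189900/27.9×10⁹)·(2.22/2.00×10^-3 + 1.19/1.51×10^-4 + 7.94/2.51×10^-3 + 1.76/8.20×10^-5) = 0.2288 rad.

13.1°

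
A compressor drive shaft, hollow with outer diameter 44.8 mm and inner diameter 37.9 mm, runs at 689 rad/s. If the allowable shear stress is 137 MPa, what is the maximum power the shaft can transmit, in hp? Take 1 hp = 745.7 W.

1090 hp

J = π(d_o⁴ − d_i⁴)/32 = π(0.0448⁴ − 0.0379⁴)/32 = 1.929×10^-7 m⁴.
T_max = τ_allow·J/r = 1.37×10^8 × 1.929×10^-7 / 0.0224 = 1180 N·m.
ω = 689 rad/s, so P_max = T_max·ω = 8.129×10^5 W.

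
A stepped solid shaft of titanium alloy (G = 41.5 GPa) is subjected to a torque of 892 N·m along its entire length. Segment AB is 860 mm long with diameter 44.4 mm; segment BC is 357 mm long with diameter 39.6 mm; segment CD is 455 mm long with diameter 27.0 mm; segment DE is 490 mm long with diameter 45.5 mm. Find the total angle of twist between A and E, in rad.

0.293 rad

J_AB = π(0.0444)⁴/32 = 3.82×10^-7 m⁴; J_BC = π(0.0396)⁴/32 = 2.41×10^-7 m⁴; J_CD = π(0.0270)⁴/32 = 5.22×10^-8 m⁴; J_DE = π(0.0455)⁴/32 = 4.21×10^-7 m⁴.
θ = (T/G)·Σ L_i/J_i = (892.0/41.5×10⁹)·(0.860/3.82×10^-7 + 0.357/2.41×10^-7 + 0.455/5.22×10^-8 + 0.490/4.21×10^-7) = 0.2927 rad.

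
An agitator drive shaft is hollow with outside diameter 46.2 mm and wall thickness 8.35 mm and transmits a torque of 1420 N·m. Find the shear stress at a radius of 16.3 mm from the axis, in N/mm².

62.1 N/mm²

J = π(d_o⁴ − d_i⁴)/32 = π(0.0462⁴ − 0.0295⁴)/32 = 3.729×10^-7 m⁴.
Shear stress varies linearly with radius: τ = T·r/J = 1420 × 0.0163 / 3.729×10^-7 = 6.207×10^7 Pa.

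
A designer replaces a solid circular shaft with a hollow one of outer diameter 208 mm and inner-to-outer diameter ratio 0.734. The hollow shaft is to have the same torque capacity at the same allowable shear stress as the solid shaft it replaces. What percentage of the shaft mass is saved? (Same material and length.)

42.0 %

Equal τ_max and T ⇒ the solid shaft needs d_s³ = d_o³(1−k⁴), so d_s = 208·(1−0.734⁴)^(1/3) = 185.5 mm.
Area ratio A_h/A_s = d_o²(1−k²)/d_s² = (1−k²)/(1−k⁴)^(2/3) = 0.5797.
Mass saving = 1 − 0.5797 = 42.0 %.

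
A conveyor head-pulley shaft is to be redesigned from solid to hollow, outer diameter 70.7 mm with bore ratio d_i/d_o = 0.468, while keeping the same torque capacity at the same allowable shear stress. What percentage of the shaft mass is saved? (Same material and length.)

Equal τ_max and T ⇒ the solid shaft needs d_s³ = d_o³(1−k⁴), so d_s = 70.7·(1−0.468⁴)^(1/3) = 69.55 mm.
Area ratio A_h/A_s = d_o²(1−k²)/d_s² = (1−k²)/(1−k⁴)^(2/3) = 0.8070.
Mass saving = 1 − 0.8070 = 19.3 %.

19.3 %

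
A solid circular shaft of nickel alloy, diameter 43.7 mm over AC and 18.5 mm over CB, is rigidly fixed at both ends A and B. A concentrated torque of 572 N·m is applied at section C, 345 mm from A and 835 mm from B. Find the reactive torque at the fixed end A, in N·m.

565 N·m

Compatibility: T_A·a/J_AC = T_B·b/J_CB with T_A + T_B = T₀.
J_AC = 3.58×10^-7 m⁴, J_CB = 1.15×10^-8 m⁴, so T_A = T₀·(J_AC/a)/((J_AC/a)+(J_CB/b)) = 564.5 N·m, T_B = 7.491 N·m.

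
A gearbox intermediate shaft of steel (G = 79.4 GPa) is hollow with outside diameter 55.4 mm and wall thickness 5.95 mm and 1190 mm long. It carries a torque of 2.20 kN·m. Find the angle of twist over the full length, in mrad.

J = π(d_o⁴ − d_i⁴)/32 = π(0.0554⁴ − 0.0435⁴)/32 = 5.733×10^-7 m⁴.
θ = T·L/(G·J) = 2200 × 1.19 / (79.4×10⁹ × 5.733×10^-7) = 0.05752 rad.

57.5 mrad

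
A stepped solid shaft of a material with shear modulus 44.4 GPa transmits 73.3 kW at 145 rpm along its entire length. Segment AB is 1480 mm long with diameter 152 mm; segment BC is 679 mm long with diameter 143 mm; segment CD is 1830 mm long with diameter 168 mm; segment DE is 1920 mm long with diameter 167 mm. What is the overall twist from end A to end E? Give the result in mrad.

ω = 2π·145/60 = 15.18 rad/s, so T = P/ω = 73.3×10³ / 15.18 = 4827 N·m.
J_AB = π(0.152)⁴/32 = 5.24×10^-5 m⁴; J_BC = π(0.143)⁴/32 = 4.11×10^-5 m⁴; J_CD = π(0.168)⁴/32 = 7.82×10^-5 m⁴; J_DE = π(0.167)⁴/32 = 7.64×10^-5 m⁴.
θ = (T/G)·Σ L_i/J_i = (4827/44.4×10⁹)·(1.48/5.24×10^-5 + 0.679/4.11×10^-5 + 1.83/7.82×10^-5 + 1.92/7.64×10^-5) = 0.01015 rad.

10.1 mrad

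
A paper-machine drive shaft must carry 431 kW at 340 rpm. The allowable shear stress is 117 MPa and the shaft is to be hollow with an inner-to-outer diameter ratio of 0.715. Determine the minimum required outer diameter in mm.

89.4 mm

ω = 2π·340/60 = 35.60 rad/s, so T = P/ω = 431×10³ / 35.60 = 12110 N·m.
For a hollow shaft with d_i/d_o = 0.715: τ_max = 16T/(π d_o³ (1−k⁴)), so d_o = [16T/(π τ_allow (1−k⁴))]^(1/3) = [16·12110/(π·1.17×10^8·0.7386)]^(1/3) = 0.08935 m.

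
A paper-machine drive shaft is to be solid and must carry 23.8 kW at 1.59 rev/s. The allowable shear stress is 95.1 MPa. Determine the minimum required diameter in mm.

ω = 2π·1.59 = 9.990 rad/s, so T = P/ω = 23.8×10³ / 9.990 = 2382 N·m.
For a solid shaft τ_max = 16T/(πd³), so d = (16T/(π τ_allow))^(1/3) = (16·2382/(π·9.51×10^7))^(1/3) = 0.05034 m.

50.3 mm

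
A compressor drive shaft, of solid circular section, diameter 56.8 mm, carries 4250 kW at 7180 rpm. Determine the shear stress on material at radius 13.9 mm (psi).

ω = 2π·7180/60 = 751.9 rad/s, so T = P/ω = 4250×10³ / 751.9 = 5652 N·m.
J = πd⁴/32 = π(0.0568)⁴/32 = 1.022×10^-6 m⁴.
Shear stress varies linearly with radius: τ = T·r/J = 5652 × 0.0139 / 1.022×10^-6 = 7.689×10^7 Pa.

11200 psi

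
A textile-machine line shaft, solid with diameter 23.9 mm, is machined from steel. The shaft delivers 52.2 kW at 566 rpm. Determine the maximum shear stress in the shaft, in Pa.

3.29e8 Pa

ω = 2π·566/60 = 59.27 rad/s, so T = P/ω = 52.2×10³ / 59.27 = 880.7 N·m.
J = πd⁴/32 = π(0.0239)⁴/32 = 3.203×10^-8 m⁴.
τ_max = T·r/J = 880.7 × 0.0119 / 3.203×10^-8 = 3.286×10^8 Pa.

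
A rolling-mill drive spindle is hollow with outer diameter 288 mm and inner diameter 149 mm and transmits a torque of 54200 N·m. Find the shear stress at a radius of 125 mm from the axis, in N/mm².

J = π(d_o⁴ − d_i⁴)/32 = π(0.288⁴ − 0.149⁴)/32 = 6.270×10^-4 m⁴.
Shear stress varies linearly with radius: τ = T·r/J = 54200 × 0.125 / 6.270×10^-4 = 1.080×10^7 Pa.

10.8 N/mm²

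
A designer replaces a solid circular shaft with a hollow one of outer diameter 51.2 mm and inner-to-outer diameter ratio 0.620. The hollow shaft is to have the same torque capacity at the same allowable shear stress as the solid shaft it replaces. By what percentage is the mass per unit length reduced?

Equal τ_max and T ⇒ the solid shaft needs d_s³ = d_o³(1−k⁴), so d_s = 51.2·(1−0.620⁴)^(1/3) = 48.54 mm.
Area ratio A_h/A_s = d_o²(1−k²)/d_s² = (1−k²)/(1−k⁴)^(2/3) = 0.6848.
Mass saving = 1 − 0.6848 = 31.5 %.

31.5 %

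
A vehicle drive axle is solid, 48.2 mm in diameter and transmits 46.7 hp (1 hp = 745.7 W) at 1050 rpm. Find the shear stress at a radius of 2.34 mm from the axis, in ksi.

0.203 ksi

ω = 2π·1050/60 = 110.0 rad/s, so T = P/ω = 46.7×745.7 / 110.0 = 316.7 N·m.
J = πd⁴/32 = π(0.0482)⁴/32 = 5.299×10^-7 m⁴.
Shear stress varies linearly with radius: τ = T·r/J = 316.7 × 0.00234 / 5.299×10^-7 = 1.399×10^6 Pa.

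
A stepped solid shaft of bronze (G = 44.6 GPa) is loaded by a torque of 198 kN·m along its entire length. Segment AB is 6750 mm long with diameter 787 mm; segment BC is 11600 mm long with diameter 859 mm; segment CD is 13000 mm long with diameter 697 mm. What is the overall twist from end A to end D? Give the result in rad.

J_AB = π(0.787)⁴/32 = 0.0377 m⁴; J_BC = π(0.859)⁴/32 = 0.0535 m⁴; J_CD = π(0.697)⁴/32 = 0.0232 m⁴.
θ = (T/G)·Σ L_i/J_i = (198000/44.6×10⁹)·(6.75/0.0377 + 11.6/0.0535 + 13.0/0.0232) = 4.250×10^-3 rad.

0.00425 rad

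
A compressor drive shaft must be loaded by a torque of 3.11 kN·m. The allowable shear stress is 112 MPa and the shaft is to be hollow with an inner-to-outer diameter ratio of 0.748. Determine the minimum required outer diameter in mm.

59.0 mm

For a hollow shaft with d_i/d_o = 0.748: τ_max = 16T/(π d_o³ (1−k⁴)), so d_o = [16T/(π τ_allow (1−k⁴))]^(1/3) = [16·3110/(π·1.12×10^8·0.6870)]^(1/3) = 0.05905 m.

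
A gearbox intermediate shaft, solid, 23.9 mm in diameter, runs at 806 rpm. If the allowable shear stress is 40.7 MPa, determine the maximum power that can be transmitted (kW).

J = πd⁴/32 = π(0.0239)⁴/32 = 3.203×10^-8 m⁴.
T_max = τ_allow·J/r = 4.07×10^7 × 3.203×10^-8 / 0.0119 = 109.1 N·m.
ω = 2π·806/60 = 84.40 rad/s, so P_max = T_max·ω = 9208 W.

9.21 kW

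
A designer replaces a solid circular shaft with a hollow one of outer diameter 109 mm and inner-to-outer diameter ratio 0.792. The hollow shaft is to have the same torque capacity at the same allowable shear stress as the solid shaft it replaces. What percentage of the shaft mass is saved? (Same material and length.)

Equal τ_max and T ⇒ the solid shaft needs d_s³ = d_o³(1−k⁴), so d_s = 109·(1−0.792⁴)^(1/3) = 92.27 mm.
Area ratio A_h/A_s = d_o²(1−k²)/d_s² = (1−k²)/(1−k⁴)^(2/3) = 0.5202.
Mass saving = 1 − 0.5202 = 48.0 %.

48.0 %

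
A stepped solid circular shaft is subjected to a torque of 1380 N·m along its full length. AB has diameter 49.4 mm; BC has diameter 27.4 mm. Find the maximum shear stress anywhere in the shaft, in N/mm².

Under the same torque, τ_max = 16T/(πd³) is largest where d is smallest — segment BC (d = 27.4 mm).
τ_max = 16·1380/(π·(0.0274)³) = 3.417×10^8 Pa.

342 N/mm²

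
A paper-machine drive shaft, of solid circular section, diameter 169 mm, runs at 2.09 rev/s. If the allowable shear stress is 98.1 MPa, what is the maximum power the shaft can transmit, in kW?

1220 kW

J = πd⁴/32 = π(0.169)⁴/32 = 8.008×10^-5 m⁴.
T_max = τ_allow·J/r = 9.81×10^7 × 8.008×10^-5 / 0.0845 = 92970 N·m.
ω = 2π·2.09 = 13.13 rad/s, so P_max = T_max·ω = 1.221×10^6 W.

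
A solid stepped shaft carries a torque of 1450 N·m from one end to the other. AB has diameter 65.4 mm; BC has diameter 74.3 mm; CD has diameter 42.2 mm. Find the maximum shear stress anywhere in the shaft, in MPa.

98.3 MPa

Under the same torque, τ_max = 16T/(πd³) is largest where d is smallest — segment CD (d = 42.2 mm).
τ_max = 16·1450/(π·(0.0422)³) = 9.827×10^7 Pa.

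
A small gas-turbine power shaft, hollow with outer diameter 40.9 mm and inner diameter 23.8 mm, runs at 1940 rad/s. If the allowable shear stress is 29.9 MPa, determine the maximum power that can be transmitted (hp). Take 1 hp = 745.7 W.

925 hp

J = π(d_o⁴ − d_i⁴)/32 = π(0.0409⁴ − 0.0238⁴)/32 = 2.432×10^-7 m⁴.
T_max = τ_allow·J/r = 2.99×10^7 × 2.432×10^-7 / 0.0204 = 355.6 N·m.
ω = 1940 rad/s, so P_max = T_max·ω = 6.899×10^5 W.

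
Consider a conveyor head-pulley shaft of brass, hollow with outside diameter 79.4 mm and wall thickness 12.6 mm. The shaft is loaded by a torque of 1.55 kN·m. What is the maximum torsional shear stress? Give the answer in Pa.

2.01e7 Pa

J = π(d_o⁴ − d_i⁴)/32 = π(0.0794⁴ − 0.0542⁴)/32 = 3.055×10^-6 m⁴.
τ_max = T·r/J = 1550 × 0.0397 / 3.055×10^-6 = 2.014×10^7 Pa.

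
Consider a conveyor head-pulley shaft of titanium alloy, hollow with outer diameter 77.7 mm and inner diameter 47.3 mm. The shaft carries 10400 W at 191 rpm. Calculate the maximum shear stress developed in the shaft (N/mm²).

6.54 N/mm²

ω = 2π·191/60 = 20.00 rad/s, so T = P/ω = 10400 / 20.00 = 520.0 N·m.
J = π(d_o⁴ − d_i⁴)/32 = π(0.0777⁴ − 0.0473⁴)/32 = 3.087×10^-6 m⁴.
τ_max = T·r/J = 520.0 × 0.0389 / 3.087×10^-6 = 6.544×10^6 Pa.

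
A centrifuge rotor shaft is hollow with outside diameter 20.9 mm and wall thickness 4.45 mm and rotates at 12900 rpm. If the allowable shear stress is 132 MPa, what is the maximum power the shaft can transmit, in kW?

285 kW

J = π(d_o⁴ − d_i⁴)/32 = π(0.0209⁴ − 0.0120⁴)/32 = 1.670×10^-8 m⁴.
T_max = τ_allow·J/r = 1.32×10^8 × 1.670×10^-8 / 0.0104 = 210.9 N·m.
ω = 2π·12900/60 = 1351 rad/s, so P_max = T_max·ω = 2.849×10^5 W.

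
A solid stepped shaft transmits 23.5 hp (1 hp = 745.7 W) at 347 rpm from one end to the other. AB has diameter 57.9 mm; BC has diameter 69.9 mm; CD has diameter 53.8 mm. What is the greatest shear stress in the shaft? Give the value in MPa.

ω = 2π·347/60 = 36.34 rad/s, so T = P/ω = 23.5×745.7 / 36.34 = 482.3 N·m.
Under the same torque, τ_max = 16T/(πd³) is largest where d is smallest — segment CD (d = 53.8 mm).
τ_max = 16·482.3/(π·(0.0538)³) = 1.577×10^7 Pa.

15.8 MPa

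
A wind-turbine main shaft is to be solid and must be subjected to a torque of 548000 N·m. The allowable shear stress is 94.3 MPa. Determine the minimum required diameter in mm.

309 mm

For a solid shaft τ_max = 16T/(πd³), so d = (16T/(π τ_allow))^(1/3) = (16·548000/(π·9.43×10^7))^(1/3) = 0.3093 m.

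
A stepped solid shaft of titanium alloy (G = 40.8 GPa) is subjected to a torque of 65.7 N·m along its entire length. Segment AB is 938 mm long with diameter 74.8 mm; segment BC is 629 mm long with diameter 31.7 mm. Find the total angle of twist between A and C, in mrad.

J_AB = π(0.0748)⁴/32 = 3.07×10^-6 m⁴; J_BC = π(0.0317)⁴/32 = 9.91×10^-8 m⁴.
θ = (T/G)·Σ L_i/J_i = (65.70/40.8×10⁹)·(0.938/3.07×10^-6 + 0.629/9.91×10^-8) = 0.01071 rad.

10.7 mrad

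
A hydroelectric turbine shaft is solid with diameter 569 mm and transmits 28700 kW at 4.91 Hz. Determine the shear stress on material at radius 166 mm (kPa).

15000 kPa

ω = 2π·4.91 = 30.85 rad/s, so T = P/ω = 28700×10³ / 30.85 = 930300 N·m.
J = πd⁴/32 = π(0.569)⁴/32 = 0.01029 m⁴.
Shear stress varies linearly with radius: τ = T·r/J = 930300 × 0.166 / 0.01029 = 1.501×10^7 Pa.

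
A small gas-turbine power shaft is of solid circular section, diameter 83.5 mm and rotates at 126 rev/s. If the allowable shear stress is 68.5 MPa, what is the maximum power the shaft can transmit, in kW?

J = πd⁴/32 = π(0.0835)⁴/32 = 4.772×10^-6 m⁴.
T_max = τ_allow·J/r = 6.85×10^7 × 4.772×10^-6 / 0.0418 = 7830 N·m.
ω = 2π·126 = 791.7 rad/s, so P_max = T_max·ω = 6.199×10^6 W.

6200 kW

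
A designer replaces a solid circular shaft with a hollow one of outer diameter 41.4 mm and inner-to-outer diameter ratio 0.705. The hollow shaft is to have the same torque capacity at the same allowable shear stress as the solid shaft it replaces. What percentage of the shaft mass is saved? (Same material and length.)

Equal τ_max and T ⇒ the solid shaft needs d_s³ = d_o³(1−k⁴), so d_s = 41.4·(1−0.705⁴)^(1/3) = 37.66 mm.
Area ratio A_h/A_s = d_o²(1−k²)/d_s² = (1−k²)/(1−k⁴)^(2/3) = 0.6077.
Mass saving = 1 − 0.6077 = 39.2 %.

39.2 %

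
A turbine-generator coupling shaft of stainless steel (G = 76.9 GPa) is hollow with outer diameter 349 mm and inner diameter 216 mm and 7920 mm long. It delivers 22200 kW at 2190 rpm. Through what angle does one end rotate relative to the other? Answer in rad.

0.00802 rad

ω = 2π·2190/60 = 229.3 rad/s, so T = P/ω = 22200×10³ / 229.3 = 96800 N·m.
J = π(d_o⁴ − d_i⁴)/32 = π(0.349⁴ − 0.216⁴)/32 = 1.243×10^-3 m⁴.
θ = T·L/(G·J) = 96800 × 7.92 / (76.9×10⁹ × 1.243×10^-3) = 8.022×10^-3 rad.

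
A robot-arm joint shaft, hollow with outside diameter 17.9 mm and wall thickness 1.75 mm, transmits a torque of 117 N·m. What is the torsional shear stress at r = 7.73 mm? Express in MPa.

J = π(d_o⁴ − d_i⁴)/32 = π(0.0179⁴ − 0.0144⁴)/32 = 5.858×10^-9 m⁴.
Shear stress varies linearly with radius: τ = T·r/J = 117.0 × 0.00773 / 5.858×10^-9 = 1.544×10^8 Pa.

154 MPa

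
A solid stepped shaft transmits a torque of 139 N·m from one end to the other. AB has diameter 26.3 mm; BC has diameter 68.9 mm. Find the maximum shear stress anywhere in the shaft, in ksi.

5.64 ksi

Under the same torque, τ_max = 16T/(πd³) is largest where d is smallest — segment AB (d = 26.3 mm).
τ_max = 16·139.0/(π·(0.0263)³) = 3.892×10^7 Pa.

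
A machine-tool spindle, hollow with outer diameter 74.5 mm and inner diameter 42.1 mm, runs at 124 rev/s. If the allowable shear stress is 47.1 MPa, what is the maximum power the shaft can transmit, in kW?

J = π(d_o⁴ − d_i⁴)/32 = π(0.0745⁴ − 0.0421⁴)/32 = 2.716×10^-6 m⁴.
T_max = τ_allow·J/r = 4.71×10^7 × 2.716×10^-6 / 0.0372 = 3434 N·m.
ω = 2π·124 = 779.1 rad/s, so P_max = T_max·ω = 2.676×10^6 W.

2680 kW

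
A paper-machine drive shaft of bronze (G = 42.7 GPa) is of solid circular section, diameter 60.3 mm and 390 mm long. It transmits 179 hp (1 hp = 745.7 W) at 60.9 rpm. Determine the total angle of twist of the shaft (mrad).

ω = 2π·60.9/60 = 6.377 rad/s, so T = P/ω = 179×745.7 / 6.377 = 20930 N·m.
J = πd⁴/32 = π(0.0603)⁴/32 = 1.298×10^-6 m⁴.
θ = T·L/(G·J) = 20930 × 0.390 / (42.7×10⁹ × 1.298×10^-6) = 0.1473 rad.

147 mrad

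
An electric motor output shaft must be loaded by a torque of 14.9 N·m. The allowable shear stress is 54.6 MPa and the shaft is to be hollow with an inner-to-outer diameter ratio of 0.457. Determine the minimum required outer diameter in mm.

For a hollow shaft with d_i/d_o = 0.457: τ_max = 16T/(π d_o³ (1−k⁴)), so d_o = [16T/(π τ_allow (1−k⁴))]^(1/3) = [16·14.90/(π·5.46×10^7·0.9564)]^(1/3) = 0.01133 m.

11.3 mm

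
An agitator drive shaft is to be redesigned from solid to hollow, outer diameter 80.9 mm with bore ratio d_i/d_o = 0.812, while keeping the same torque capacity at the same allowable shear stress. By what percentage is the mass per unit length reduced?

Equal τ_max and T ⇒ the solid shaft needs d_s³ = d_o³(1−k⁴), so d_s = 80.9·(1−0.812⁴)^(1/3) = 66.89 mm.
Area ratio A_h/A_s = d_o²(1−k²)/d_s² = (1−k²)/(1−k⁴)^(2/3) = 0.4983.
Mass saving = 1 − 0.4983 = 50.2 %.

50.2 %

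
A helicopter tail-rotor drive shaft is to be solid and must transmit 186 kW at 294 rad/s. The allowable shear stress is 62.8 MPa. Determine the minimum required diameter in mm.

ω = 294 rad/s, so T = P/ω = 186×10³ / 294.0 = 632.7 N·m.
For a solid shaft τ_max = 16T/(πd³), so d = (16T/(π τ_allow))^(1/3) = (16·632.7/(π·6.28×10^7))^(1/3) = 0.03716 m.

37.2 mm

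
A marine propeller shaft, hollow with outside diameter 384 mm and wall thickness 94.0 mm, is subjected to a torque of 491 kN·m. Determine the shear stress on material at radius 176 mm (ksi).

6.30 ksi

J = π(d_o⁴ − d_i⁴)/32 = π(0.384⁴ − 0.196⁴)/32 = 1.990×10^-3 m⁴.
Shear stress varies linearly with radius: τ = T·r/J = 491000 × 0.176 / 1.990×10^-3 = 4.343×10^7 Pa.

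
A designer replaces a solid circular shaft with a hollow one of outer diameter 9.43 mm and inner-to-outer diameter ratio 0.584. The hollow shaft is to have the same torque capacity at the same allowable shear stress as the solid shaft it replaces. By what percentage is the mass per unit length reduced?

28.4 %

Equal τ_max and T ⇒ the solid shaft needs d_s³ = d_o³(1−k⁴), so d_s = 9.43·(1−0.584⁴)^(1/3) = 9.049 mm.
Area ratio A_h/A_s = d_o²(1−k²)/d_s² = (1−k²)/(1−k⁴)^(2/3) = 0.7156.
Mass saving = 1 − 0.7156 = 28.4 %.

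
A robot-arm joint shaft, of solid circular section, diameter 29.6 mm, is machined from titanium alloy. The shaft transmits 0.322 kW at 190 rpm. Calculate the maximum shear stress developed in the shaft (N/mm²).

ω = 2π·190/60 = 19.90 rad/s, so T = P/ω = 0.322×10³ / 19.90 = 16.18 N·m.
J = πd⁴/32 = π(0.0296)⁴/32 = 7.536×10^-8 m⁴.
τ_max = T·r/J = 16.18 × 0.0148 / 7.536×10^-8 = 3.178×10^6 Pa.

3.18 N/mm²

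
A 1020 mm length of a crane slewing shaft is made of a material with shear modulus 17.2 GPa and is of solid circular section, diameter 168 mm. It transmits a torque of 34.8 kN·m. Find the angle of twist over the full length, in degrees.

1.51°

J = πd⁴/32 = π(0.168)⁴/32 = 7.821×10^-5 m⁴.
θ = T·L/(G·J) = 34800 × 1.02 / (17.2×10⁹ × 7.821×10^-5) = 0.02639 rad.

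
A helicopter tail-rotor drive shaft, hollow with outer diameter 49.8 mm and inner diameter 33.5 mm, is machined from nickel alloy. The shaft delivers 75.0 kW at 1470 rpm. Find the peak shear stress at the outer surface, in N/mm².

ω = 2π·1470/60 = 153.9 rad/s, so T = P/ω = 75.0×10³ / 153.9 = 487.2 N·m.
J = π(d_o⁴ − d_i⁴)/32 = π(0.0498⁴ − 0.0335⁴)/32 = 4.802×10^-7 m⁴.
τ_max = T·r/J = 487.2 × 0.0249 / 4.802×10^-7 = 2.526×10^7 Pa.

25.3 N/mm²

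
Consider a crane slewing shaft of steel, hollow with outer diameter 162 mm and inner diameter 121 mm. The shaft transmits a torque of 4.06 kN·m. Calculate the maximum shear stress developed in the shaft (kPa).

7060 kPa

J = π(d_o⁴ − d_i⁴)/32 = π(0.162⁴ − 0.121⁴)/32 = 4.657×10^-5 m⁴.
τ_max = T·r/J = 4060 × 0.0810 / 4.657×10^-5 = 7.061×10^6 Pa.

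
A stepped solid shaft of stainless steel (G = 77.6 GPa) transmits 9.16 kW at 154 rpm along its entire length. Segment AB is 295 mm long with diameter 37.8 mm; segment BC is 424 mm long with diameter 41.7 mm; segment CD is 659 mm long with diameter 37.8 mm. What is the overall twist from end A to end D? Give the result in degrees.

2.60°

ω = 2π·154/60 = 16.13 rad/s, so T = P/ω = 9.16×10³ / 16.13 = 568.0 N·m.
J_AB = π(0.0378)⁴/32 = 2.00×10^-7 m⁴; J_BC = π(0.0417)⁴/32 = 2.97×10^-7 m⁴; J_CD = π(0.0378)⁴/32 = 2.00×10^-7 m⁴.
θ = (T/G)·Σ L_i/J_i = (568.0/77.6×10⁹)·(0.295/2.00×10^-7 + 0.424/2.97×10^-7 + 0.659/2.00×10^-7) = 0.04529 rad.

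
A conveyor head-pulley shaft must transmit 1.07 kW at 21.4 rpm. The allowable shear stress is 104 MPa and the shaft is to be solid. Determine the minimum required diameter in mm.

ω = 2π·21.4/60 = 2.241 rad/s, so T = P/ω = 1.07×10³ / 2.241 = 477.5 N·m.
For a solid shaft τ_max = 16T/(πd³), so d = (16T/(π τ_allow))^(1/3) = (16·477.5/(π·1.04×10^8))^(1/3) = 0.02860 m.

28.6 mm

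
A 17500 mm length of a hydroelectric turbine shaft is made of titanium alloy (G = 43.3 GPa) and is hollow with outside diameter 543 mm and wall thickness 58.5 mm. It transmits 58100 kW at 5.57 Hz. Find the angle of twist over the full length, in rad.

ω = 2π·5.57 = 35.00 rad/s, so T = P/ω = 58100×10³ / 35.00 = 1.660e6 N·m.
J = π(d_o⁴ − d_i⁴)/32 = π(0.543⁴ − 0.426⁴)/32 = 5.302×10^-3 m⁴.
θ = T·L/(G·J) = 1.660e6 × 17.5 / (43.3×10⁹ × 5.302×10^-3) = 0.1266 rad.

0.127 rad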